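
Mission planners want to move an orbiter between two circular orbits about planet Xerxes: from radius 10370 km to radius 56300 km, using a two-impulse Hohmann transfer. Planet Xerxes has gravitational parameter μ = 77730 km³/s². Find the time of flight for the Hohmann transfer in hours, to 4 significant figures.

t = 19.05 hours

Semi-major axis of the transfer orbit: a_t = (10370 + 56300)/2 = 33335 km.
Half the transfer-orbit period gives t = π√(a_t³/μ) = 68580 s.
Converting: 68580 s ÷ 3600 s/hour = 19.05 hours.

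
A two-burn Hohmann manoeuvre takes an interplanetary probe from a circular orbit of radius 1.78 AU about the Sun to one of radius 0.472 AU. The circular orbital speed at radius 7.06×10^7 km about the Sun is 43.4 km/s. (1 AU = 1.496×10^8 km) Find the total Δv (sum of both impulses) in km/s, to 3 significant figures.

From the circular-orbit relation v² = μ/r at r = 7.06×10^7 km: μ = v²r = (43.4)² × 7.06×10^7 = 1.32979×10^11 km³/s².
In km: r₁ = 1.78 × 1.496×10^8 = 2.66288×10^8 km; r₂ = 0.472 × 1.496×10^8 = 7.06112×10^7 km.
Semi-major axis of the transfer orbit: a_t = (2.66288×10^8 + 7.06112×10^7)/2 = 1.684496×10^8 km.
At r₁ the circular-orbit speed is v₁ = √(μ/r₁) = 22.3468 km/s.
On the transfer ellipse at r₁, v² = μ(2/r − 1/a) gives v_a = √[μ(2/r₁ − 1/a_t)] = 14.4683 km/s.
First burn Δv₁ = |v_a − v₁| = 7.8785 km/s.
At r₂, v₂ = √(μ/r₂) = 43.397 km/s.
Transfer-orbit speed at r₂: v_p = √[μ(2/r₂ − 1/a_t)] = 54.563 km/s.
Second burn Δv₂ = |v₂ − v_p| = 11.166 km/s.
Δv = Δv₁ + Δv₂ = 7.8785 + 11.166 = 19.04 km/s.

Δv = 19.0 km/s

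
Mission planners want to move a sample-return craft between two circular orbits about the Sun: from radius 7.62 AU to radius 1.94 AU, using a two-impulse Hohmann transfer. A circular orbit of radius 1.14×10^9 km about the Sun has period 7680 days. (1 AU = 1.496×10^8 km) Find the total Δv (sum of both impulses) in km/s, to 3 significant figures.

From Kepler's third law T² = 4π²r³/μ at r = 1.14×10^9 km, T = 7680 days = 7680 × 86400 s = 6.63552×10^8 s: μ = 4π²r³/T² = 1.32839×10^11 km³/s².
In km: r₁ = 7.62 × 1.496×10^8 = 1.139952×10^9 km; r₂ = 1.94 × 1.496×10^8 = 2.90224×10^8 km.
The Hohmann ellipse has a_t = (r₁ + r₂)/2 = 7.15088×10^8 km.
At r₁ the circular-orbit speed is v₁ = √(μ/r₁) = 10.795 km/s.
On the transfer ellipse at r₁, vis-viva gives v_a = √[μ(2/r₁ − 1/a_t)] = 6.8771 km/s.
First burn Δv₁ = |v_a − v₁| = 3.918 km/s.
At r₂, v₂ = √(μ/r₂) = 21.394 km/s.
Transfer-orbit speed at r₂: v_p = √[μ(2/r₂ − 1/a_t)] = 27.012 km/s.
Second burn Δv₂ = |v₂ − v_p| = 5.618 km/s.
Δv = Δv₁ + Δv₂ = 3.918 + 5.618 = 9.536 km/s.

Δv = 9.54 km/s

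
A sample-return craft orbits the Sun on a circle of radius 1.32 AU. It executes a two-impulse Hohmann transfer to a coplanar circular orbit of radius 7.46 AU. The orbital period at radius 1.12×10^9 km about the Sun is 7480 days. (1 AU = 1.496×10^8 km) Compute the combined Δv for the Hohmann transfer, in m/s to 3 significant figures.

From Kepler's third law T² = 4π²r³/μ at r = 1.12×10^9 km, T = 7480 days = 7480 × 86400 s = 6.46272×10^8 s: μ = 4π²r³/T² = 1.32795×10^11 km³/s².
In km: r₁ = 1.32 × 1.496×10^8 = 1.97472×10^8 km; r₂ = 7.46 × 1.496×10^8 = 1.116016×10^9 km.
Semi-major axis of the transfer orbit: a_t = (1.97472×10^8 + 1.116016×10^9)/2 = 6.56744×10^8 km.
Circular speed at r₁: v₁ = √(μ/r₁) = √(1.32795×10^11/1.97472×10^8) = 25.9322 km/s.
Transfer-orbit speed at r₁ (v² = μ(2/r − 1/a)): v_p = √[μ(2/r₁ − 1/a_t)] = 33.8046 km/s.
First burn Δv₁ = |v_p − v₁| = 7.872 km/s.
At r₂, v₂ = √(μ/r₂) = 10.9083 km/s.
Transfer-orbit speed at r₂: v_a = √[μ(2/r₂ − 1/a_t)] = 5.98151 km/s.
Second burn Δv₂ = |v₂ − v_a| = 4.927 km/s.
Total Δv = Δv₁ + Δv₂ = 12.80 km/s.

Δv = 12800 m/s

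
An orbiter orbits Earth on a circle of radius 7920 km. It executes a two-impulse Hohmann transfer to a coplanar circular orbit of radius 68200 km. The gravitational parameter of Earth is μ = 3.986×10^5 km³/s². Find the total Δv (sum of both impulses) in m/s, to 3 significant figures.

Δv = 3720 m/s

The Hohmann ellipse has a_t = (r₁ + r₂)/2 = 38060 km.
At r₁ the circular-orbit speed is v₁ = √(μ/r₁) = 7.0942 km/s.
On the transfer ellipse at r₁, v² = μ(2/r − 1/a) gives v_p = √[μ(2/r₁ − 1/a_t)] = 9.4965 km/s.
First burn Δv₁ = |v_p − v₁| = 2.402 km/s.
At r₂, v₂ = √(μ/r₂) = 2.418 km/s.
Transfer-orbit speed at r₂: v_a = √[μ(2/r₂ − 1/a_t)] = 1.103 km/s.
Second burn Δv₂ = |v₂ − v_a| = 1.315 km/s.
Total Δv = Δv₁ + Δv₂ = 3.717 km/s.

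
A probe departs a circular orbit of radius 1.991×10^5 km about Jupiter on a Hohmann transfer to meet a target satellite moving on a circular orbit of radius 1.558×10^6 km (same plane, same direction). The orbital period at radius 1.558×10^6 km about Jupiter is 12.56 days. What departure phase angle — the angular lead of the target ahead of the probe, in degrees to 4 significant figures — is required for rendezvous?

φ = 103.8°

From Kepler's third law T² = 4π²r³/μ at r = 1.558×10^6 km, T = 12.56 days = 12.56 × 86400 s = 1.085184×10^6 s: μ = 4π²r³/T² = 1.26781×10^8 km³/s².
Semi-major axis of the transfer orbit: a_t = (1.991×10^5 + 1.558×10^6)/2 = 8.7855×10^5 km.
Transfer time t = π√(a_t³/μ) = 2.2976×10^5 s.
The target's mean motion on its circular orbit is ω₂ = √(μ/r₂³) = 5.7900×10^-6 rad/s.
Angle swept by the target during transfer: ω₂·t = 1.3303 rad = 76.22°.
The probe traverses 180° on the transfer ellipse, so the target must lead by 180° − 76.22° = 103.8°.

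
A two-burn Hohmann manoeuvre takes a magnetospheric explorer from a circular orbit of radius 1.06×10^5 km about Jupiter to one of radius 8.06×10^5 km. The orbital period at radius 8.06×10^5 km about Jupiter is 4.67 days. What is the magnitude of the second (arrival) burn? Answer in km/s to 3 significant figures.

From Kepler's third law T² = 4π²r³/μ at r = 8.06×10^5 km, T = 4.67 days = 4.67 × 86400 s = 4.03488×10^5 s: μ = 4π²r³/T² = 1.26971×10^8 km³/s².
Transfer-ellipse semi-major axis a_t = (r₁ + r₂)/2 = (1.060×10^5 + 8.060×10^5)/2 = 4.560×10^5 km.
On the circular orbit at r = 8.060×10^5 km, v_c = √(μ/r) = 12.551 km/s.
Vis-viva on the transfer ellipse at r = 8.060×10^5 km gives v_t = √[μ(2/r − 1/a_t)] = 6.0514 km/s.
Δv₂ = |v_t − v_c| = |6.0514 − 12.551| = 6.500 km/s.

Δv₂ = 6.50 km/s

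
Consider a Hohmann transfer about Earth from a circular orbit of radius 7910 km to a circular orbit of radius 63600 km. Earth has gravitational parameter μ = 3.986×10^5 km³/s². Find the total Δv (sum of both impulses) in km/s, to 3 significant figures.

Δv = 3.69 km/s

The Hohmann ellipse has a_t = (r₁ + r₂)/2 = 35755 km.
At r₁ the circular-orbit speed is v₁ = √(μ/r₁) = 7.099 km/s.
On the transfer ellipse at r₁, v² = μ(2/r − 1/a) gives v_p = √[μ(2/r₁ − 1/a_t)] = 9.468 km/s.
First burn Δv₁ = |v_p − v₁| = 2.369 km/s.
At r₂, v₂ = √(μ/r₂) = 2.503 km/s.
Transfer-orbit speed at r₂: v_a = √[μ(2/r₂ − 1/a_t)] = 1.177 km/s.
Second burn Δv₂ = |v₂ − v_a| = 1.326 km/s.
Total Δv = Δv₁ + Δv₂ = 3.695 km/s.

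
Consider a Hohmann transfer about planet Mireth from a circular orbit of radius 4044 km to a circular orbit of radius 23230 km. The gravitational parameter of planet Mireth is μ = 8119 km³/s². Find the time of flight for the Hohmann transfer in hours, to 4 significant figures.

Transfer-ellipse semi-major axis a_t = (r₁ + r₂)/2 = (4044 + 23230)/2 = 13637 km.
Transfer time t = π√(a_t³/μ) = π√((13637)³ / 8119) = 55520 s.
Converting: 55520 s ÷ 3600 s/hour = 15.42 hours.

t = 15.42 hours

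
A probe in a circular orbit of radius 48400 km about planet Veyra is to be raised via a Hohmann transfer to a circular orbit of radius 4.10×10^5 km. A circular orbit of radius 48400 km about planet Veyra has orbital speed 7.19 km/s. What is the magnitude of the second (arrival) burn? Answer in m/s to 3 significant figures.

From the circular-orbit relation v² = μ/r at r = 48400 km: μ = v²r = (7.19)² × 48400 = 2.50209×10^6 km³/s².
Semi-major axis of the transfer orbit: a_t = (48400 + 4.100×10^5)/2 = 2.292×10^5 km.
On the circular orbit at r = 4.100×10^5 km, v_c = √(μ/r) = 2.470 km/s.
Transfer-orbit speed at the same r (vis-viva, a = a_t): v_t = √[μ(2/r − 1/a_t)] = 1.135 km/s.
Δv₂ = |v_t − v_c| = |1.135 − 2.470| = 1.335 km/s.

Δv₂ = 1340 m/s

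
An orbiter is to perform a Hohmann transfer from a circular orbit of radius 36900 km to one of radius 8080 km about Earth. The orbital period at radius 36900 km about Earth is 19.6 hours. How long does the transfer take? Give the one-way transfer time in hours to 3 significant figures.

t = 4.66 hours

From Kepler's third law T² = 4π²r³/μ at r = 36900 km, T = 19.6 hours = 19.6 × 3600 s = 70560 s: μ = 4π²r³/T² = 3.98402×10^5 km³/s².
Semi-major axis of the transfer orbit: a_t = (36900 + 8080)/2 = 22490 km.
Half the transfer-orbit period gives t = π√(a_t³/μ) = 16790 s.
Converting: 16790 s ÷ 3600 s/hour = 4.66 hours.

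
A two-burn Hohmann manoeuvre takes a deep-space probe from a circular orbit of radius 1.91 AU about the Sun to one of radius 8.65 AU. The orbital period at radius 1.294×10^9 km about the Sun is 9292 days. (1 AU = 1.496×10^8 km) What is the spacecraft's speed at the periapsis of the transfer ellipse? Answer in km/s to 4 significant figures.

v = 27.58 km/s

From Kepler's third law T² = 4π²r³/μ at r = 1.294×10^9 km, T = 9292 days = 9292 × 86400 s = 8.028288×10^8 s: μ = 4π²r³/T² = 1.32714×10^11 km³/s².
In km: r₁ = 1.91 × 1.496×10^8 = 2.85736×10^8 km; r₂ = 8.65 × 1.496×10^8 = 1.29404×10^9 km.
Semi-major axis of the transfer orbit: a_t = (2.85736×10^8 + 1.29404×10^9)/2 = 7.89888×10^8 km.
The periapsis of the transfer ellipse is at r = 2.85736×10^8 km.
Vis-viva: v = √[μ(2/r − 1/a_t)] = √[1.32714×10^11 × (2/2.85736×10^8 − 1/7.89888×10^8)] = 27.58 km/s.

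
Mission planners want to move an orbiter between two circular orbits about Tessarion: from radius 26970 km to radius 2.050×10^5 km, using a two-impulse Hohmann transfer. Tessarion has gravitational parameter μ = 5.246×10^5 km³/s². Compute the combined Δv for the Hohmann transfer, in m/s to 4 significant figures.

The Hohmann ellipse has a_t = (r₁ + r₂)/2 = 1.15985×10^5 km.
Circular speed at r₁: v₁ = √(μ/r₁) = √(5.246×10^5/26970) = 4.410 km/s.
On the transfer ellipse at r₁, v² = μ(2/r − 1/a) gives v_p = √[μ(2/r₁ − 1/a_t)] = 5.863 km/s.
First burn Δv₁ = |v_p − v₁| = 1.453 km/s.
At r₂, v₂ = √(μ/r₂) = 1.5997 km/s.
Transfer-orbit speed at r₂: v_a = √[μ(2/r₂ − 1/a_t)] = 0.77139 km/s.
Second burn Δv₂ = |v₂ − v_a| = 0.8283 km/s.
Δv = Δv₁ + Δv₂ = 1.453 + 0.8283 = 2.281 km/s.

Δv = 2281 m/s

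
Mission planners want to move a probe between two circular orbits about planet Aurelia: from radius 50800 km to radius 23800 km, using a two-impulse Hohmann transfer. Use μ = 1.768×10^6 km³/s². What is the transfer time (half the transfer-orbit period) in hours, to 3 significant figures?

t = 4.73 hours

Semi-major axis of the transfer orbit: a_t = (50800 + 23800)/2 = 37300 km.
By Kepler's third law the transfer-orbit period is T = 2π√(a_t³/μ), so t = T/2 = 17020 s.
Converting: 17020 s ÷ 3600 s/hour = 4.73 hours.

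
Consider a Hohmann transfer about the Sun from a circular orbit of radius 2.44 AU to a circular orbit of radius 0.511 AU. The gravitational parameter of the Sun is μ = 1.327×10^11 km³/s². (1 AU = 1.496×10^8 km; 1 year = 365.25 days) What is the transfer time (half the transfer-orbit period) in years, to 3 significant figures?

In km: r₁ = 2.44 × 1.496×10^8 = 3.65024×10^8 km; r₂ = 0.511 × 1.496×10^8 = 7.64456×10^7 km.
Transfer-ellipse semi-major axis a_t = (r₁ + r₂)/2 = (3.65024×10^8 + 7.64456×10^7)/2 = 2.207348×10^8 km.
Half the transfer-orbit period gives t = π√(a_t³/μ) = 2.828×10^7 s.
Converting: 2.828×10^7 s ÷ 3.15576×10^7 s/year (365.25 × 86400) = 0.896 years.

t = 0.896 years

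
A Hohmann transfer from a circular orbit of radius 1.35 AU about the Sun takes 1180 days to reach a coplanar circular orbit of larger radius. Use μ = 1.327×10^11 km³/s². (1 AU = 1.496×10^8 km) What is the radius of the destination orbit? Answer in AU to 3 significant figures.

r₂ = 5.59 AU

In km: r₁ = 1.35 × 1.496×10^8 = 2.0196×10^8 km.
Transfer time t = 1180 days = 1.01952×10^8 s, and t = π√(a_t³/μ).
So a_t = (μ t²/π²)^(1/3) = (1.327×10^11 × (1.01952×10^8)² / π²)^(1/3) = 5.1894×10^8 km.
Since a_t = (r₁ + r₂)/2, r₂ = 2a_t − r₁ = 2×5.1894×10^8 − 2.0196×10^8 = 8.3592×10^8 km.
In AU: r₂ = 8.3592×10^8 / 1.496×10^8 = 5.59 AU.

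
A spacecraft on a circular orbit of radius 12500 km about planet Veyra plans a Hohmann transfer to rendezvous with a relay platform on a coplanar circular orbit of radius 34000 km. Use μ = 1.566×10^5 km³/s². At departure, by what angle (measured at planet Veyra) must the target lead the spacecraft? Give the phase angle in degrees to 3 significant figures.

φ = 78.2°

Transfer-ellipse semi-major axis a_t = (r₁ + r₂)/2 = (12500 + 34000)/2 = 23250 km.
The half-period of the transfer ellipse is t = π√(a_t³/μ) = 28144 s.
The target's mean motion on its circular orbit is ω₂ = √(μ/r₂³) = 6.3122×10^-5 rad/s.
Angle swept by the target during transfer: ω₂·t = 1.777 rad = 101.8°.
Arrival is 180° from departure on the ellipse, so φ = 180° − 101.8° = 78.2°.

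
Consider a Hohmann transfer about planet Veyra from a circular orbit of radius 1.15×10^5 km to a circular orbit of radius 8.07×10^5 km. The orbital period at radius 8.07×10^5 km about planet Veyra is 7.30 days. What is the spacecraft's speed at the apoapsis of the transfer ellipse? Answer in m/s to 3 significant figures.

From Kepler's third law T² = 4π²r³/μ at r = 8.07×10^5 km, T = 7.30 days = 7.30 × 86400 s = 6.3072×10^5 s: μ = 4π²r³/T² = 5.21563×10^7 km³/s².
Transfer-ellipse semi-major axis a_t = (r₁ + r₂)/2 = (1.150×10^5 + 8.070×10^5)/2 = 4.610×10^5 km.
At apoapsis, r = 8.070×10^5 km.
Applying v² = μ(2/r − 1/a_t): v = 4.015 km/s.

v = 4020 m/s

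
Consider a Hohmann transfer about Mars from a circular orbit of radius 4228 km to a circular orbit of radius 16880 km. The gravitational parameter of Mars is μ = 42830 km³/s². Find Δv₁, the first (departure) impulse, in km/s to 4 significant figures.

Δv₁ = 0.8424 km/s

The Hohmann ellipse has a_t = (r₁ + r₂)/2 = 10554 km.
Circular speed at r = 4228 km: v_c = √(μ/r) = 3.1828 km/s.
Transfer-orbit speed at the same r (vis-viva, a = a_t): v_t = √[μ(2/r − 1/a_t)] = 4.0252 km/s.
Δv₁ = |v_t − v_c| = |4.0252 − 3.1828| = 0.8424 km/s.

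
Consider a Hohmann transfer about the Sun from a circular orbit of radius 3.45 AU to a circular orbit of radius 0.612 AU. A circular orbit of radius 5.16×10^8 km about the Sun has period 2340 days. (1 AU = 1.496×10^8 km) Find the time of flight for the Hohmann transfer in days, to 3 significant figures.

From Kepler's third law T² = 4π²r³/μ at r = 5.16×10^8 km, T = 2340 days = 2340 × 86400 s = 2.02176×10^8 s: μ = 4π²r³/T² = 1.32693×10^11 km³/s².
In km: r₁ = 3.45 × 1.496×10^8 = 5.1612×10^8 km; r₂ = 0.612 × 1.496×10^8 = 9.15552×10^7 km.
Semi-major axis of the transfer orbit: a_t = (5.1612×10^8 + 9.15552×10^7)/2 = 3.038376×10^8 km.
By Kepler's third law the transfer-orbit period is T = 2π√(a_t³/μ), so t = T/2 = 4.568×10^7 s.
Converting: 4.568×10^7 s ÷ 86400 s/day = 529 days.

t = 529 days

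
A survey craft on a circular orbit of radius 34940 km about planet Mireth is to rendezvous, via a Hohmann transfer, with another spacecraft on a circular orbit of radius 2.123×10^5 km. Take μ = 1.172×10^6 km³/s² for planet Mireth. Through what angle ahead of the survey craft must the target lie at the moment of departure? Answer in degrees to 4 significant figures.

φ = 100.0°

Semi-major axis of the transfer orbit: a_t = (34940 + 2.123×10^5)/2 = 1.2362×10^5 km.
The half-period of the transfer ellipse is t = π√(a_t³/μ) = 1.261×10^5 s.
The target's mean motion on its circular orbit is ω₂ = √(μ/r₂³) = 1.107×10^-5 rad/s.
Angle swept by the target during transfer: ω₂·t = 1.396 rad = 79.98°.
The survey craft traverses 180° on the transfer ellipse, so the target must lead by 180° − 79.98° = 100.0°.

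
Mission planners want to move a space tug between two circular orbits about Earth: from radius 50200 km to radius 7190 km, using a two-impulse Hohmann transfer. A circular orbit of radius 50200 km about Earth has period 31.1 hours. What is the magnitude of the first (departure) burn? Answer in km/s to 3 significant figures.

Δv₁ = 1.41 km/s

From Kepler's third law T² = 4π²r³/μ at r = 50200 km, T = 31.1 hours = 31.1 × 3600 s = 1.1196×10^5 s: μ = 4π²r³/T² = 3.98424×10^5 km³/s².
The Hohmann ellipse has a_t = (r₁ + r₂)/2 = 28695 km.
Circular speed at r = 50200 km: v_c = √(μ/r) = 2.817 km/s.
Transfer-orbit speed at the same r (vis-viva, a = a_t): v_t = √[μ(2/r − 1/a_t)] = 1.410 km/s.
Δv₁ = |v_t − v_c| = |1.410 − 2.817| = 1.407 km/s.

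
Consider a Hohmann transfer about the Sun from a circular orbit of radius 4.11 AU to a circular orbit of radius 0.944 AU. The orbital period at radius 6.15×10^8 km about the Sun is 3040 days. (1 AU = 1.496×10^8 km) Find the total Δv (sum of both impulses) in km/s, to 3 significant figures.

From Kepler's third law T² = 4π²r³/μ at r = 6.15×10^8 km, T = 3040 days = 3040 × 86400 s = 2.62656×10^8 s: μ = 4π²r³/T² = 1.33110×10^11 km³/s².
In km: r₁ = 4.11 × 1.496×10^8 = 6.14856×10^8 km; r₂ = 0.944 × 1.496×10^8 = 1.412224×10^8 km.
Transfer-ellipse semi-major axis a_t = (r₁ + r₂)/2 = (6.14856×10^8 + 1.412224×10^8)/2 = 3.780392×10^8 km.
Circular speed at r₁: v₁ = √(μ/r₁) = √(1.33110×10^11/6.14856×10^8) = 14.714 km/s.
On the transfer ellipse at r₁, vis-viva gives v_a = √[μ(2/r₁ − 1/a_t)] = 8.9929 km/s.
First burn Δv₁ = |v_a − v₁| = 5.721 km/s.
At r₂, v₂ = √(μ/r₂) = 30.701 km/s.
Transfer-orbit speed at r₂: v_p = √[μ(2/r₂ − 1/a_t)] = 39.154 km/s.
Second burn Δv₂ = |v₂ − v_p| = 8.453 km/s.
Total Δv = Δv₁ + Δv₂ = 14.17 km/s.

Δv = 14.2 km/s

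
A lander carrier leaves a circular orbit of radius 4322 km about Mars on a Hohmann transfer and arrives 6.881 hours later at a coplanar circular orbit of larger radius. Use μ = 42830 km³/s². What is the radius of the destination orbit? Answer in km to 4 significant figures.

Transfer time t = 6.881 hours = 24771.6 s, and t = π√(a_t³/μ).
So a_t = (μ t²/π²)^(1/3) = (42830 × (24771.6)² / π²)^(1/3) = 13861 km.
Since a_t = (r₁ + r₂)/2, r₂ = 2a_t − r₁ = 2×13861 − 4322 = 23400 km.

r₂ = 23400 km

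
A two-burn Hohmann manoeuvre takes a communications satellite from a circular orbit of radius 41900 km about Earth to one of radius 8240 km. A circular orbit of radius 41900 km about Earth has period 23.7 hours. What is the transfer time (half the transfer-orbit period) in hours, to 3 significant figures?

From Kepler's third law T² = 4π²r³/μ at r = 41900 km, T = 23.7 hours = 23.7 × 3600 s = 85320 s: μ = 4π²r³/T² = 3.98933×10^5 km³/s².
Transfer-ellipse semi-major axis a_t = (r₁ + r₂)/2 = (41900 + 8240)/2 = 25070 km.
Half the transfer-orbit period gives t = π√(a_t³/μ) = 19740 s.
Converting: 19740 s ÷ 3600 s/hour = 5.48 hours.

t = 5.48 hours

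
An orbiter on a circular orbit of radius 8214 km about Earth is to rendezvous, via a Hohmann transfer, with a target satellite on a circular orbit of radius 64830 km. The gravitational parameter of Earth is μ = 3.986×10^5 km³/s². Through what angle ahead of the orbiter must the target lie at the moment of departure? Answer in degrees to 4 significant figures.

Semi-major axis of the transfer orbit: a_t = (8214 + 64830)/2 = 36522 km.
Transfer time t = π√(a_t³/μ) = 34730 s.
The target's mean motion on its circular orbit is ω₂ = √(μ/r₂³) = 3.825×10^-5 rad/s.
Angle swept by the target during transfer: ω₂·t = 1.3284 rad = 76.11°.
The orbiter traverses 180° on the transfer ellipse, so the target must lead by 180° − 76.11° = 103.9°.

φ = 103.9°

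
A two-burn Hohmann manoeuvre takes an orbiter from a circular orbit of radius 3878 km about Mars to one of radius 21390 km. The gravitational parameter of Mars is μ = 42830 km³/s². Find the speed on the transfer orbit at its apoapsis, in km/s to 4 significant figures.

The Hohmann ellipse has a_t = (r₁ + r₂)/2 = 12634 km.
At apoapsis, r = 21390 km.
Vis-viva: v = √[μ(2/r − 1/a_t)] = √[42830 × (2/21390 − 1/12634)] = 0.7840 km/s.

v = 0.7840 km/s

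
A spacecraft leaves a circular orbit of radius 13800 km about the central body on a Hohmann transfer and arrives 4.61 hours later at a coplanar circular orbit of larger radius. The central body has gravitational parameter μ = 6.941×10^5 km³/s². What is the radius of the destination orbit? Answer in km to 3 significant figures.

r₂ = 39900 km

Transfer time t = 4.61 hours = 16596 s, and t = π√(a_t³/μ).
So a_t = (μ t²/π²)^(1/3) = (6.941×10^5 × (16596)² / π²)^(1/3) = 26856 km.
Since a_t = (r₁ + r₂)/2, r₂ = 2a_t − r₁ = 2×26856 − 13800 = 39912 km.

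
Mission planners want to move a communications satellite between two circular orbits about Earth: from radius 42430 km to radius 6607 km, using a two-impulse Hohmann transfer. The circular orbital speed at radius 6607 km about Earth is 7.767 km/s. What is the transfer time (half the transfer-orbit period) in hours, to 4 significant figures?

From the circular-orbit relation v² = μ/r at r = 6607 km: μ = v²r = (7.767)² × 6607 = 3.98576×10^5 km³/s².
Semi-major axis of the transfer orbit: a_t = (42430 + 6607)/2 = 24518.5 km.
Half the transfer-orbit period gives t = π√(a_t³/μ) = 19104 s.
Converting: 19104 s ÷ 3600 s/hour = 5.307 hours.

t = 5.307 hours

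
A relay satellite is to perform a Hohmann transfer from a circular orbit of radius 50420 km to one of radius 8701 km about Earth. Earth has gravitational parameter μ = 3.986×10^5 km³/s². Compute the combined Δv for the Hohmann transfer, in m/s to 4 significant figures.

Δv = 3357 m/s

The Hohmann ellipse has a_t = (r₁ + r₂)/2 = 29560.5 km.
Circular speed at r₁: v₁ = √(μ/r₁) = √(3.986×10^5/50420) = 2.8117 km/s.
On the transfer ellipse at r₁, v² = μ(2/r − 1/a) gives v_a = √[μ(2/r₁ − 1/a_t)] = 1.5254 km/s.
First burn Δv₁ = |v_a − v₁| = 1.286 km/s.
Circular speed at r₂: v₂ = √(μ/r₂) = 6.7684 km/s.
Transfer-orbit speed at r₂: v_p = √[μ(2/r₂ − 1/a_t)] = 8.8395 km/s.
Second burn Δv₂ = |v₂ − v_p| = 2.071 km/s.
Total Δv = Δv₁ + Δv₂ = 3.357 km/s.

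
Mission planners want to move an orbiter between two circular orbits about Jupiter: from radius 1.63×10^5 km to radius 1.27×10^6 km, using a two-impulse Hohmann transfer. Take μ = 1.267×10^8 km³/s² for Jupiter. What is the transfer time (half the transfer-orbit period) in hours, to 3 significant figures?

t = 47.0 hours

Semi-major axis of the transfer orbit: a_t = (1.630×10^5 + 1.270×10^6)/2 = 7.165×10^5 km.
By Kepler's third law the transfer-orbit period is T = 2π√(a_t³/μ), so t = T/2 = 1.693×10^5 s.
Converting: 1.693×10^5 s ÷ 3600 s/hour = 47.0 hours.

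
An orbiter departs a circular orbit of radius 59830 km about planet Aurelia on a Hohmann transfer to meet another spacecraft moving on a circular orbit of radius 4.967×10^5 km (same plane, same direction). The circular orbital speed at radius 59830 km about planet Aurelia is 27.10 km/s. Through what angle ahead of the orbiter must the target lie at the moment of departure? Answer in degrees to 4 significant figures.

φ = 104.5°

From the circular-orbit relation v² = μ/r at r = 59830 km: μ = v²r = (27.10)² × 59830 = 4.39398×10^7 km³/s².
Transfer-ellipse semi-major axis a_t = (r₁ + r₂)/2 = (59830 + 4.967×10^5)/2 = 2.78265×10^5 km.
The half-period of the transfer ellipse is t = π√(a_t³/μ) = 69568 s.
The target's mean motion on its circular orbit is ω₂ = √(μ/r₂³) = 1.8936×10^-5 rad/s.
Angle swept by the target during transfer: ω₂·t = 1.3173 rad = 75.48°.
The orbiter traverses 180° on the transfer ellipse, so the target must lead by 180° − 75.48° = 104.5°.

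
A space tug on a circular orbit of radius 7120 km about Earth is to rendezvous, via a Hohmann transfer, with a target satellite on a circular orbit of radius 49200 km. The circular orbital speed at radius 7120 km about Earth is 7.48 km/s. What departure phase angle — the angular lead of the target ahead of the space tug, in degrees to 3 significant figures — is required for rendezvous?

From the circular-orbit relation v² = μ/r at r = 7120 km: μ = v²r = (7.48)² × 7120 = 3.98367×10^5 km³/s².
The Hohmann ellipse has a_t = (r₁ + r₂)/2 = 28160 km.
The half-period of the transfer ellipse is t = π√(a_t³/μ) = 23521.1 s.
The target's mean motion on its circular orbit is ω₂ = √(μ/r₂³) = 5.78354×10^-5 rad/s.
Angle swept by the target during transfer: ω₂·t = 1.36035 rad = 77.94°.
Arrival is 180° from departure on the ellipse, so φ = 180° − 77.94° = 102°.

φ = 102°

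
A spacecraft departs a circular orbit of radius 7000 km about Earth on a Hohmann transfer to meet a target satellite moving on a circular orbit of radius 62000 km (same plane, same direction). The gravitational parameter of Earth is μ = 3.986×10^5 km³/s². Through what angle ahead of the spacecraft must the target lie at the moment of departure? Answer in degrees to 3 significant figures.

φ = 105°

Semi-major axis of the transfer orbit: a_t = (7000 + 62000)/2 = 34500 km.
The half-period of the transfer ellipse is t = π√(a_t³/μ) = 31886.7 s.
Target angular speed ω₂ = √(μ/r₂³) = 4.08960×10^-5 rad/s.
Angle swept by the target during transfer: ω₂·t = 1.30404 rad = 74.72°.
The spacecraft traverses 180° on the transfer ellipse, so the target must lead by 180° − 74.72° = 105°.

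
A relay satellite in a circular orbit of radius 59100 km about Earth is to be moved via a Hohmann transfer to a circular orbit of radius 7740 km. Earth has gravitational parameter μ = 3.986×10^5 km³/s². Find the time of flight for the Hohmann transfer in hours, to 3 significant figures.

Transfer-ellipse semi-major axis a_t = (r₁ + r₂)/2 = (59100 + 7740)/2 = 33420 km.
By Kepler's third law the transfer-orbit period is T = 2π√(a_t³/μ), so t = T/2 = 30400 s.
Converting: 30400 s ÷ 3600 s/hour = 8.44 hours.

t = 8.44 hours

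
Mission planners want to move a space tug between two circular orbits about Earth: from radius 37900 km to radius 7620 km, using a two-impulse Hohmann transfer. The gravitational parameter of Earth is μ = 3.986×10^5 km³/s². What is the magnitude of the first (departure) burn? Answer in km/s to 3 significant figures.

Δv₁ = 1.37 km/s

Semi-major axis of the transfer orbit: a_t = (37900 + 7620)/2 = 22760 km.
Circular speed at r = 37900 km: v_c = √(μ/r) = 3.243 km/s.
Vis-viva on the transfer ellipse at r = 37900 km gives v_t = √[μ(2/r − 1/a_t)] = 1.876 km/s.
Δv₁ = |v_t − v_c| = |1.876 − 3.243| = 1.367 km/s.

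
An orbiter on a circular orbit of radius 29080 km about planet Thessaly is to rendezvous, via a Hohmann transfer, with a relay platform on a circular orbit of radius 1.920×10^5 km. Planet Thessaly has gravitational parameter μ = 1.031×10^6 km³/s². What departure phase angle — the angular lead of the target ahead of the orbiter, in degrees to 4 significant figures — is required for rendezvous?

φ = 101.4°

Semi-major axis of the transfer orbit: a_t = (29080 + 1.920×10^5)/2 = 1.1054×10^5 km.
Transfer time t = π√(a_t³/μ) = 1.137×10^5 s.
Target angular speed ω₂ = √(μ/r₂³) = 1.207×10^-5 rad/s.
Angle swept by the target during transfer: ω₂·t = 1.3724 rad = 78.63°.
The orbiter traverses 180° on the transfer ellipse, so the target must lead by 180° − 78.63° = 101.4°.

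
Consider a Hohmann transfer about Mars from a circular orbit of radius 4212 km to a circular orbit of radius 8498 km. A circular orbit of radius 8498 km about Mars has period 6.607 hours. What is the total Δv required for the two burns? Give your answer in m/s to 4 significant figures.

From Kepler's third law T² = 4π²r³/μ at r = 8498 km, T = 6.607 hours = 6.607 × 3600 s = 23785.2 s: μ = 4π²r³/T² = 42824.9 km³/s².
Transfer-ellipse semi-major axis a_t = (r₁ + r₂)/2 = (4212 + 8498)/2 = 6355 km.
At r₁ the circular-orbit speed is v₁ = √(μ/r₁) = 3.18863 km/s.
Transfer-orbit speed at r₁ (v² = μ(2/r − 1/a)): v_p = √[μ(2/r₁ − 1/a_t)] = 3.68727 km/s.
First burn Δv₁ = |v_p − v₁| = 0.4986 km/s.
Circular speed at r₂: v₂ = √(μ/r₂) = 2.2449 km/s.
Transfer-orbit speed at r₂: v_a = √[μ(2/r₂ − 1/a_t)] = 1.8276 km/s.
Second burn Δv₂ = |v₂ − v_a| = 0.4173 km/s.
Δv = Δv₁ + Δv₂ = 0.4986 + 0.4173 = 0.9159 km/s.

Δv = 915.9 m/s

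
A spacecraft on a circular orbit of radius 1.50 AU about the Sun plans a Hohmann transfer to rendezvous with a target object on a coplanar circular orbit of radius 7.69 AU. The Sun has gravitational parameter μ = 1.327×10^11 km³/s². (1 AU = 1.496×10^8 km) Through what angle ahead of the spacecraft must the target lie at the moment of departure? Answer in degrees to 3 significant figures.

φ = 96.9°

In km: r₁ = 1.50 × 1.496×10^8 = 2.244×10^8 km; r₂ = 7.69 × 1.496×10^8 = 1.150424×10^9 km.
The Hohmann ellipse has a_t = (r₁ + r₂)/2 = 6.87412×10^8 km.
The half-period of the transfer ellipse is t = π√(a_t³/μ) = 1.554×10^8 s.
The target's mean motion on its circular orbit is ω₂ = √(μ/r₂³) = 9.336×10^-9 rad/s.
Angle swept by the target during transfer: ω₂·t = 1.451 rad = 83.14°.
The spacecraft traverses 180° on the transfer ellipse, so the target must lead by 180° − 83.14° = 96.9°.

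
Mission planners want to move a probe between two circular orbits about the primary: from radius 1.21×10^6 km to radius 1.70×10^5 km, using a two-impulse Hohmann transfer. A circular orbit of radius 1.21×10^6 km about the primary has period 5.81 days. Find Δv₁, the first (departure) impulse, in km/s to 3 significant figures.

Δv₁ = 7.63 km/s

From Kepler's third law T² = 4π²r³/μ at r = 1.21×10^6 km, T = 5.81 days = 5.81 × 86400 s = 5.01984×10^5 s: μ = 4π²r³/T² = 2.77547×10^8 km³/s².
Transfer-ellipse semi-major axis a_t = (r₁ + r₂)/2 = (1.210×10^6 + 1.700×10^5)/2 = 6.900×10^5 km.
On the circular orbit at r = 1.210×10^6 km, v_c = √(μ/r) = 15.1452 km/s.
Transfer-orbit speed at the same r (vis-viva, a = a_t): v_t = √[μ(2/r − 1/a_t)] = 7.51753 km/s.
Δv₁ = |v_t − v_c| = |7.51753 − 15.1452| = 7.628 km/s.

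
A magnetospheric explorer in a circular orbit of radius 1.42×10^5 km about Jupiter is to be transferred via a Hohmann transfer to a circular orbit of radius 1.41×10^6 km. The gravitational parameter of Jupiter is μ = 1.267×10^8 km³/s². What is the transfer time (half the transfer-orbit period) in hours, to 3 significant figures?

Transfer-ellipse semi-major axis a_t = (r₁ + r₂)/2 = (1.420×10^5 + 1.410×10^6)/2 = 7.760×10^5 km.
Transfer time t = π√(a_t³/μ) = π√((7.760×10^5)³ / 1.267×10^8) = 1.908×10^5 s.
Converting: 1.908×10^5 s ÷ 3600 s/hour = 53.0 hours.

t = 53.0 hours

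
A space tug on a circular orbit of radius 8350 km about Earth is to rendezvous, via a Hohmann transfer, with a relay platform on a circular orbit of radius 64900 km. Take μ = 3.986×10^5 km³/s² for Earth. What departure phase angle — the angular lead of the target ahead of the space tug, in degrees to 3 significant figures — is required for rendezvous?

Transfer-ellipse semi-major axis a_t = (r₁ + r₂)/2 = (8350 + 64900)/2 = 36625 km.
Transfer time t = π√(a_t³/μ) = 34877.7 s.
The target's mean motion on its circular orbit is ω₂ = √(μ/r₂³) = 3.81858×10^-5 rad/s.
Angle swept by the target during transfer: ω₂·t = 1.3318 rad = 76.31°.
The space tug traverses 180° on the transfer ellipse, so the target must lead by 180° − 76.31° = 104°.

φ = 104°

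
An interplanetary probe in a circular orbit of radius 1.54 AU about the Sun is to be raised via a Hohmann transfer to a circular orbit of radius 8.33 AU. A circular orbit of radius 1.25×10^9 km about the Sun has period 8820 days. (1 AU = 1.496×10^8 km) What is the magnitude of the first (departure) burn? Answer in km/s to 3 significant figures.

From Kepler's third law T² = 4π²r³/μ at r = 1.25×10^9 km, T = 8820 days = 8820 × 86400 s = 7.62048×10^8 s: μ = 4π²r³/T² = 1.32778×10^11 km³/s².
In km: r₁ = 1.54 × 1.496×10^8 = 2.30384×10^8 km; r₂ = 8.33 × 1.496×10^8 = 1.246168×10^9 km.
The Hohmann ellipse has a_t = (r₁ + r₂)/2 = 7.38276×10^8 km.
On the circular orbit at r = 2.30384×10^8 km, v_c = √(μ/r) = 24.007 km/s.
Vis-viva on the transfer ellipse at r = 2.30384×10^8 km gives v_t = √[μ(2/r − 1/a_t)] = 31.190 km/s.
Δv₁ = |v_t − v_c| = |31.190 − 24.007| = 7.183 km/s.

Δv₁ = 7.18 km/s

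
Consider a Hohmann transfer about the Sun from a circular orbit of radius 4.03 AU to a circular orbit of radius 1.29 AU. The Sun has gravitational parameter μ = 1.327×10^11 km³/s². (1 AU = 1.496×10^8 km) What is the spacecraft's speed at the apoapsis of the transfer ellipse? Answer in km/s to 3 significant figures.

v = 10.3 km/s

In km: r₁ = 4.03 × 1.496×10^8 = 6.02888×10^8 km; r₂ = 1.29 × 1.496×10^8 = 1.92984×10^8 km.
Semi-major axis of the transfer orbit: a_t = (6.02888×10^8 + 1.92984×10^8)/2 = 3.97936×10^8 km.
At apoapsis, r = 6.02888×10^8 km.
Vis-viva: v = √[μ(2/r − 1/a_t)] = √[1.327×10^11 × (2/6.02888×10^8 − 1/3.97936×10^8)] = 10.33 km/s.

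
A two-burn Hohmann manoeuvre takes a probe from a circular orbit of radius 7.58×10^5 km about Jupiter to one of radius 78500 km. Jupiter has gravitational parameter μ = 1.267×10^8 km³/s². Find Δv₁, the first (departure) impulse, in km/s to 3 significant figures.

Δv₁ = 7.33 km/s

Semi-major axis of the transfer orbit: a_t = (7.580×10^5 + 78500)/2 = 4.1825×10^5 km.
Circular speed at r = 7.580×10^5 km: v_c = √(μ/r) = 12.929 km/s.
Transfer-orbit speed at the same r (vis-viva, a = a_t): v_t = √[μ(2/r − 1/a_t)] = 5.6011 km/s.
Δv₁ = |v_t − v_c| = |5.6011 − 12.929| = 7.328 km/s.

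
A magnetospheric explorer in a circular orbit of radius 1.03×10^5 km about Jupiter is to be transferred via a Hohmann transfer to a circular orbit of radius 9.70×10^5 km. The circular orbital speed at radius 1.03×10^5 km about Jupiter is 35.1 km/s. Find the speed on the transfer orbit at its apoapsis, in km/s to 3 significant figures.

From the circular-orbit relation v² = μ/r at r = 1.03×10^5 km: μ = v²r = (35.1)² × 1.03×10^5 = 1.26897×10^8 km³/s².
The Hohmann ellipse has a_t = (r₁ + r₂)/2 = 5.365×10^5 km.
The apoapsis of the transfer ellipse is at r = 9.700×10^5 km.
From the vis-viva equation, v = √[μ(2/r − 1/a_t)] = 5.012 km/s.

v = 5.01 km/s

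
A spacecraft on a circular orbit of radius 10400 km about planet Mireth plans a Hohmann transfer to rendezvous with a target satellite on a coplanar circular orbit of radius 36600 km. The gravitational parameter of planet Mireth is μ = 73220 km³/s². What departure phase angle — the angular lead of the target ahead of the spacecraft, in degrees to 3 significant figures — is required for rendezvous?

φ = 87.4°

The Hohmann ellipse has a_t = (r₁ + r₂)/2 = 23500 km.
The half-period of the transfer ellipse is t = π√(a_t³/μ) = 41830 s.
Target angular speed ω₂ = √(μ/r₂³) = 3.864×10^-5 rad/s.
Angle swept by the target during transfer: ω₂·t = 1.6163 rad = 92.61°.
Arrival is 180° from departure on the ellipse, so φ = 180° − 92.61° = 87.4°.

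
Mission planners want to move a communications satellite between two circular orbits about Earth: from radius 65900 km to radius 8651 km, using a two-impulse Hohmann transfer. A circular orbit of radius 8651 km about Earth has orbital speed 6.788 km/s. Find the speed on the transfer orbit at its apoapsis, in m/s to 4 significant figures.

From the circular-orbit relation v² = μ/r at r = 8651 km: μ = v²r = (6.788)² × 8651 = 3.98612×10^5 km³/s².
Semi-major axis of the transfer orbit: a_t = (65900 + 8651)/2 = 37275.5 km.
At apoapsis, r = 65900 km.
Vis-viva: v = √[μ(2/r − 1/a_t)] = √[3.98612×10^5 × (2/65900 − 1/37275.5)] = 1.185 km/s.

v = 1185 m/s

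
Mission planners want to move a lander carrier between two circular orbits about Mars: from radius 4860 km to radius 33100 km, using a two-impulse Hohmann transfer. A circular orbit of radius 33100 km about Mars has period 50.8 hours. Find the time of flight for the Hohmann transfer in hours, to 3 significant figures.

t = 11.0 hours

From Kepler's third law T² = 4π²r³/μ at r = 33100 km, T = 50.8 hours = 50.8 × 3600 s = 1.8288×10^5 s: μ = 4π²r³/T² = 42806.7 km³/s².
Transfer-ellipse semi-major axis a_t = (r₁ + r₂)/2 = (4860 + 33100)/2 = 18980 km.
By Kepler's third law the transfer-orbit period is T = 2π√(a_t³/μ), so t = T/2 = 39700 s.
Converting: 39700 s ÷ 3600 s/hour = 11.0 hours.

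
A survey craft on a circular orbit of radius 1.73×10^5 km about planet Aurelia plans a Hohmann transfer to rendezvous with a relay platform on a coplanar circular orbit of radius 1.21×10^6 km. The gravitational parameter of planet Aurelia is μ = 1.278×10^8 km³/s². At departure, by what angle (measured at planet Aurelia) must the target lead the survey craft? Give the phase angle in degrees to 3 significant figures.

Transfer-ellipse semi-major axis a_t = (r₁ + r₂)/2 = (1.730×10^5 + 1.210×10^6)/2 = 6.915×10^5 km.
The half-period of the transfer ellipse is t = π√(a_t³/μ) = 1.59799×10^5 s.
The target's mean motion on its circular orbit is ω₂ = √(μ/r₂³) = 8.49351×10^-6 rad/s.
Angle swept by the target during transfer: ω₂·t = 1.35725 rad = 77.76°.
The survey craft traverses 180° on the transfer ellipse, so the target must lead by 180° − 77.76° = 102°.

φ = 102°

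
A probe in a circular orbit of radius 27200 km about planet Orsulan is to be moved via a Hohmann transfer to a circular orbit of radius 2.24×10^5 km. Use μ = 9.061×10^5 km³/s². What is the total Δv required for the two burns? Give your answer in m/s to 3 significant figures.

The Hohmann ellipse has a_t = (r₁ + r₂)/2 = 1.256×10^5 km.
At r₁ the circular-orbit speed is v₁ = √(μ/r₁) = 5.772 km/s.
On the transfer ellipse at r₁, vis-viva equation gives v_p = √[μ(2/r₁ − 1/a_t)] = 7.708 km/s.
First burn Δv₁ = |v_p − v₁| = 1.936 km/s.
Circular speed at r₂: v₂ = √(μ/r₂) = 2.011 km/s.
Transfer-orbit speed at r₂: v_a = √[μ(2/r₂ − 1/a_t)] = 0.9360 km/s.
Second burn Δv₂ = |v₂ − v_a| = 1.075 km/s.
Δv = Δv₁ + Δv₂ = 1.936 + 1.075 = 3.011 km/s.

Δv = 3010 m/s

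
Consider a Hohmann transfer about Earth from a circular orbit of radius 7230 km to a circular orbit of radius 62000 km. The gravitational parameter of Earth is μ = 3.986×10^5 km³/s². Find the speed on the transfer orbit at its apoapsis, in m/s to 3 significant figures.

Transfer-ellipse semi-major axis a_t = (r₁ + r₂)/2 = (7230 + 62000)/2 = 34615 km.
The apoapsis of the transfer ellipse is at r = 62000 km.
Applying v² = μ(2/r − 1/a_t): v = 1.159 km/s.

v = 1160 m/s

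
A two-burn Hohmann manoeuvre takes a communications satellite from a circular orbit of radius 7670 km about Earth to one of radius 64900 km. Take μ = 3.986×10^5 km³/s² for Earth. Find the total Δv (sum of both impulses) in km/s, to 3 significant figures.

Δv = 3.77 km/s

The Hohmann ellipse has a_t = (r₁ + r₂)/2 = 36285 km.
At r₁ the circular-orbit speed is v₁ = √(μ/r₁) = 7.209 km/s.
On the transfer ellipse at r₁, vis-viva equation gives v_p = √[μ(2/r₁ − 1/a_t)] = 9.641 km/s.
First burn Δv₁ = |v_p − v₁| = 2.432 km/s.
Circular speed at r₂: v₂ = √(μ/r₂) = 2.478 km/s.
Transfer-orbit speed at r₂: v_a = √[μ(2/r₂ − 1/a_t)] = 1.139 km/s.
Second burn Δv₂ = |v₂ − v_a| = 1.339 km/s.
Total Δv = Δv₁ + Δv₂ = 3.771 km/s.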